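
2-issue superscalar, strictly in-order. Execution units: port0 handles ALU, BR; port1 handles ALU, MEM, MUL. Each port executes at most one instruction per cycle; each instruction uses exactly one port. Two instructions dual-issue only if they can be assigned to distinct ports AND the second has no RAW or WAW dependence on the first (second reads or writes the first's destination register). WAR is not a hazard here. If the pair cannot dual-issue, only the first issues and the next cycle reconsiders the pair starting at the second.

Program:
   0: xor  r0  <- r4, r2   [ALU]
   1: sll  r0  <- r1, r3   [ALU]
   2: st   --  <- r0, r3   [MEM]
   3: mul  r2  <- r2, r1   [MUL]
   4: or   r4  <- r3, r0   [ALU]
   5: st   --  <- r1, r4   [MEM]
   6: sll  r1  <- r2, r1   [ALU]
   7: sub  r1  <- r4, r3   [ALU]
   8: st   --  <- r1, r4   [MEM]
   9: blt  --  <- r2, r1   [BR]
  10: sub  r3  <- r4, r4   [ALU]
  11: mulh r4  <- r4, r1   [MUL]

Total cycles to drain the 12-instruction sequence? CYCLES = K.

CYCLES = 8

t=0 i0:xor.ALU ; WAW r0
t=1 i1:sll.ALU ; RAW r0
t=2 i2:st.MEM ; no-port MEM/MUL
t=3 i3+i4:mul.MUL or.ALU ; pair
t=4 i5+i6:st.MEM sll.ALU ; pair
t=5 i7:sub.ALU ; RAW r1
t=6 i8+i9:st.MEM blt.BR ; pair
t=7 i10+i11:sub.ALU mulh.MUL ; pair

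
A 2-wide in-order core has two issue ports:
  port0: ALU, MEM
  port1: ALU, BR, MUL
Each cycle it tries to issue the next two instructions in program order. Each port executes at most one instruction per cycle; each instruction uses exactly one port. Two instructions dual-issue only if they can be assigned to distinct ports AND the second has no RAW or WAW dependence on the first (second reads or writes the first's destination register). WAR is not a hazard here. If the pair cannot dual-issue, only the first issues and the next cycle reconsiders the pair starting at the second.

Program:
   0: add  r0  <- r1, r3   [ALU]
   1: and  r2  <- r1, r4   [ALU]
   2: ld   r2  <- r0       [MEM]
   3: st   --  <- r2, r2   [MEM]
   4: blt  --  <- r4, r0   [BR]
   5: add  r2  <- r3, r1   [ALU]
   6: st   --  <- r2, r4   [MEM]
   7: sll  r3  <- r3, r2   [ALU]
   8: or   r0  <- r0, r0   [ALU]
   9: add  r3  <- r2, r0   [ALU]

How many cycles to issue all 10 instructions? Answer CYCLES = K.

CYCLES = 7

c0: i0/i1 add and  pair
c1: i2 ld  no-port MEM/MEM
c2: i3/i4 st blt  pair
c3: i5 add  RAW r2
c4: i6/i7 st sll  pair
c5: i8 or  RAW r0
c6: i9 add  tail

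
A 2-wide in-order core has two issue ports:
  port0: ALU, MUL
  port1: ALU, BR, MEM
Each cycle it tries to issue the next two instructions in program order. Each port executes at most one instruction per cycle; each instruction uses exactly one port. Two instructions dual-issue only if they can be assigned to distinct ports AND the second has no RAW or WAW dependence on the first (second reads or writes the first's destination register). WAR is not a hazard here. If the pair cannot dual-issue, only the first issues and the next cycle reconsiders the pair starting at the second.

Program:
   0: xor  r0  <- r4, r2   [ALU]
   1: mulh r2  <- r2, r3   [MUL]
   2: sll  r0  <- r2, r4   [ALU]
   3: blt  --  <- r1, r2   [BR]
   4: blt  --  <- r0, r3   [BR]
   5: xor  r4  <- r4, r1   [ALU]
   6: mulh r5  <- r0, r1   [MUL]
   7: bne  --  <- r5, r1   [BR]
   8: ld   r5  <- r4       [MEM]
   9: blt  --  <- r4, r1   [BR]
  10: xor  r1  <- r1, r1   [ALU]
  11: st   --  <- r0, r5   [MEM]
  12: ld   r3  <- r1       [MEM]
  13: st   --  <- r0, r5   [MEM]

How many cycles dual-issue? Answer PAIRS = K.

PAIRS = 4

0. xor/mulh @i0,i1  | pair
1. sll/blt @i2,i3  | pair
2. blt/xor @i4,i5  | pair
3. mulh @i6  | RAW r5
4. bne @i7  | no-port BR/MEM
5. ld @i8  | no-port MEM/BR
6. blt/xor @i9,i10  | pair
7. st @i11  | no-port MEM/MEM
8. ld @i12  | no-port MEM/MEM
9. st @i13  | tail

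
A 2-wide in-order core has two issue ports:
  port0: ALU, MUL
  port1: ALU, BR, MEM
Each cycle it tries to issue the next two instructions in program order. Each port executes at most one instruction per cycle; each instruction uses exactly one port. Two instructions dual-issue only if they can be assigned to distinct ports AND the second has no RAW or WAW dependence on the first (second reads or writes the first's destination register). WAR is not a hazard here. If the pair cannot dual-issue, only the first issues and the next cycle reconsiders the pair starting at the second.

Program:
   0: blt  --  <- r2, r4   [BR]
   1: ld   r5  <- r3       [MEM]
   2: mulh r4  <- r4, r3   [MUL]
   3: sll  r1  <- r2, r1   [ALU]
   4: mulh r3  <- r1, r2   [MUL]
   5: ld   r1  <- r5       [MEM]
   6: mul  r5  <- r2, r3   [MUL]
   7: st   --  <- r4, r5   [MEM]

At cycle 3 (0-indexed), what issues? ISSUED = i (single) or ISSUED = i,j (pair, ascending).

t=0 i0:blt.BR ; no-port BR/MEM
t=1 i1,i2:ld.MEM+mulh.MUL ; 2-wide
t=2 i3:sll.ALU ; RAW r1
t=3 i4,i5:mulh.MUL+ld.MEM ; 2-wide
t=4 i6:mul.MUL ; RAW r5
t=5 i7:st.MEM ; tail

ISSUED = 4,5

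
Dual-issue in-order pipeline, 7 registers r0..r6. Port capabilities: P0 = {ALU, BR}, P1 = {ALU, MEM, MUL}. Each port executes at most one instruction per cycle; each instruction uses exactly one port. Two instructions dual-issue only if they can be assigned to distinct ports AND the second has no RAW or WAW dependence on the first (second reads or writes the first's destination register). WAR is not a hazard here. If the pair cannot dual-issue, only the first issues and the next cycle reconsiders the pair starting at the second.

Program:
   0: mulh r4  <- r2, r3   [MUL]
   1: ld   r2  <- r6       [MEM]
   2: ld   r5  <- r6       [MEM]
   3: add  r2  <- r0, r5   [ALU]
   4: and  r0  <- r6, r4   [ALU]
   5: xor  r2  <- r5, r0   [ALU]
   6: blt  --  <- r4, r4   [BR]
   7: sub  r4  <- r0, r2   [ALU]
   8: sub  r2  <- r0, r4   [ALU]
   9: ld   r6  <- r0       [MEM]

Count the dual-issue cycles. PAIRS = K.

0. mulh @i0  | no-port MUL/MEM
1. ld @i1  | no-port MEM/MEM
2. ld @i2  | RAW r5
3. add/and @i3,i4  | 2-wide
4. xor/blt @i5,i6  | 2-wide
5. sub @i7  | RAW r4
6. sub/ld @i8,i9  | 2-wide

PAIRS = 3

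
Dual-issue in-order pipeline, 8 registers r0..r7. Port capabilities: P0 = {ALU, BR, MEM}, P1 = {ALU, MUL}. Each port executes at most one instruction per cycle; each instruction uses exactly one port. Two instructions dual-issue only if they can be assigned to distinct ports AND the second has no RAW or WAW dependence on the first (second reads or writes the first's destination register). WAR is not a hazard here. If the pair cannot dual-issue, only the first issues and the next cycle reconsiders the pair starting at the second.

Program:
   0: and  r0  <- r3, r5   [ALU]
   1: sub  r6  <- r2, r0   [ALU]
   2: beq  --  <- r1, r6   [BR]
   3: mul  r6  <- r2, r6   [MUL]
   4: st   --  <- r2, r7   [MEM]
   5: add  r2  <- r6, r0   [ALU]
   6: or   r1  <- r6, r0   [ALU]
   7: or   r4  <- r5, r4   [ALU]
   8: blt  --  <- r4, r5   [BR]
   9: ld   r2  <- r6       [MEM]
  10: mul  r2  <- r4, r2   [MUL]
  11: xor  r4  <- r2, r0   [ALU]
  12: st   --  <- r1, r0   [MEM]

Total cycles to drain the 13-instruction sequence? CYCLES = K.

CYCLES = 9

  cy0 -> i0 (and) RAW r0
  cy1 -> i1 (sub) RAW r6
  cy2 -> i2,i3 (beq/mul) pair
  cy3 -> i4,i5 (st/add) pair
  cy4 -> i6,i7 (or/or) pair
  cy5 -> i8 (blt) no-port BR/MEM
  cy6 -> i9 (ld) RAW+WAW r2
  cy7 -> i10 (mul) RAW r2
  cy8 -> i11,i12 (xor/st) pair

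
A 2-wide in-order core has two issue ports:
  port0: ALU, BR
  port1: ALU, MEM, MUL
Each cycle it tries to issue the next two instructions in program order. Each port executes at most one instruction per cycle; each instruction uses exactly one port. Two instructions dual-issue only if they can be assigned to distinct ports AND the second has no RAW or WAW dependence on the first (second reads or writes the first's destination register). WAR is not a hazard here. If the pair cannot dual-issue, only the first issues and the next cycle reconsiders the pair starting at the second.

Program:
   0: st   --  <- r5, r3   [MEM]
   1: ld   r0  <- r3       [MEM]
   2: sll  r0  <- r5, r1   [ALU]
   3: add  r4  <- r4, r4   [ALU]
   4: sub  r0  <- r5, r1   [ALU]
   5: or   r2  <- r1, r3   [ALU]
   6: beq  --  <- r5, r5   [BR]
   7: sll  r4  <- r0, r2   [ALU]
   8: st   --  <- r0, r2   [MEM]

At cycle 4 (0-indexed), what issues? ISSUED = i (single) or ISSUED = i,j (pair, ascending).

ISSUED = 6,7

t=0 i0:st ; no-port MEM/MEM
t=1 i1:ld ; WAW r0
t=2 i2&i3:sll;add ; 2-wide
t=3 i4&i5:sub;or ; 2-wide
t=4 i6&i7:beq;sll ; 2-wide
t=5 i8:st ; tail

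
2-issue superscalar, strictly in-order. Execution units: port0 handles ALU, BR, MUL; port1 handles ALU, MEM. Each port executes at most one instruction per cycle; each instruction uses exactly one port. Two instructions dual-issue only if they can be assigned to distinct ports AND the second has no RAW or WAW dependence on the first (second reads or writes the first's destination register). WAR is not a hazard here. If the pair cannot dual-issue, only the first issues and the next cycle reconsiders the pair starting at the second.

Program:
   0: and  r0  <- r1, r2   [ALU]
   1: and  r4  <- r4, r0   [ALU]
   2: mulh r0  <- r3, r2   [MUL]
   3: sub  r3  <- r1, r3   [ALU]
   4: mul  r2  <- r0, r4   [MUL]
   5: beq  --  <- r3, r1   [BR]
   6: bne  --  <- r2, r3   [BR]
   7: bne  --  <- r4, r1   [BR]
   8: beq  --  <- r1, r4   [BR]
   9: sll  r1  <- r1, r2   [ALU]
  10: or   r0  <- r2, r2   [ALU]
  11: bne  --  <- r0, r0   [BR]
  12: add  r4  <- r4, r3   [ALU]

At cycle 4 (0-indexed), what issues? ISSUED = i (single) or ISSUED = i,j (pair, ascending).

ISSUED = 6

  cy0 -> i0 (and) RAW r0
  cy1 -> i1/i2 (and mulh) pair
  cy2 -> i3/i4 (sub mul) pair
  cy3 -> i5 (beq) no-port BR/BR
  cy4 -> i6 (bne) no-port BR/BR
  cy5 -> i7 (bne) no-port BR/BR
  cy6 -> i8/i9 (beq sll) pair
  cy7 -> i10 (or) RAW r0
  cy8 -> i11/i12 (bne add) pair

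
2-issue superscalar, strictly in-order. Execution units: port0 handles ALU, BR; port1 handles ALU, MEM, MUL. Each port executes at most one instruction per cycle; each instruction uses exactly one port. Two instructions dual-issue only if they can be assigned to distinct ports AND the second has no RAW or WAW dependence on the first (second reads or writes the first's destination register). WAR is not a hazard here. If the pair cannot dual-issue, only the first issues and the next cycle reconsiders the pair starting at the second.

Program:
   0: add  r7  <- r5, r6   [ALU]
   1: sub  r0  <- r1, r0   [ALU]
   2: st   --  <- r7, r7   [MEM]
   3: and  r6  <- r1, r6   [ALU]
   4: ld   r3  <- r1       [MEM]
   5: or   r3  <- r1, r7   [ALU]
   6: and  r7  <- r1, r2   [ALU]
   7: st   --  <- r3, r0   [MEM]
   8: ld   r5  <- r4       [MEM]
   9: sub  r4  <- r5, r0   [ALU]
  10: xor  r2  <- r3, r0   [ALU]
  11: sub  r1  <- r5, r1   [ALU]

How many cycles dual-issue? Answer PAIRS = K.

PAIRS = 4

t=0 i0,i1:add.ALU/sub.ALU ; dual
t=1 i2,i3:st.MEM/and.ALU ; dual
t=2 i4:ld.MEM ; WAW r3
t=3 i5,i6:or.ALU/and.ALU ; dual
t=4 i7:st.MEM ; no-port MEM/MEM
t=5 i8:ld.MEM ; RAW r5
t=6 i9,i10:sub.ALU/xor.ALU ; dual
t=7 i11:sub.ALU ; tail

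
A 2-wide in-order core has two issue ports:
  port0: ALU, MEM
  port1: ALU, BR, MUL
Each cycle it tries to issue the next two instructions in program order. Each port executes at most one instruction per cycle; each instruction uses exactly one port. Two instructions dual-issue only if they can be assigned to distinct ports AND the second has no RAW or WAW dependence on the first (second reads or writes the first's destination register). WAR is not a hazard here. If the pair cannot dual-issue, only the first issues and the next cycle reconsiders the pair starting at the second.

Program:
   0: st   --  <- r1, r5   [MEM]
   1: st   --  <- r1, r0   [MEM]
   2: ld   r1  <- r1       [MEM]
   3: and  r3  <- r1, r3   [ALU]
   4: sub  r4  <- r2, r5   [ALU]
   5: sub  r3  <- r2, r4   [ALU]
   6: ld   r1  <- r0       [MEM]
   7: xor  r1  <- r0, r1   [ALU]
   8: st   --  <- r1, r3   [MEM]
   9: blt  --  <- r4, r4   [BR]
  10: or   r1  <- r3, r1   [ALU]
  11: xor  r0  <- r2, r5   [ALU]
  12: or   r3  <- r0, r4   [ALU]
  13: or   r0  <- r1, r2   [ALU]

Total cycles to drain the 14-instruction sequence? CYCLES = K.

CYCLES = 9

c0: i0 st.MEM  no-port MEM/MEM
c1: i1 st.MEM  no-port MEM/MEM
c2: i2 ld.MEM  RAW r1
c3: i3&i4 and.ALU+sub.ALU  2-wide
c4: i5&i6 sub.ALU+ld.MEM  2-wide
c5: i7 xor.ALU  RAW r1
c6: i8&i9 st.MEM+blt.BR  2-wide
c7: i10&i11 or.ALU+xor.ALU  2-wide
c8: i12&i13 or.ALU+or.ALU  2-wide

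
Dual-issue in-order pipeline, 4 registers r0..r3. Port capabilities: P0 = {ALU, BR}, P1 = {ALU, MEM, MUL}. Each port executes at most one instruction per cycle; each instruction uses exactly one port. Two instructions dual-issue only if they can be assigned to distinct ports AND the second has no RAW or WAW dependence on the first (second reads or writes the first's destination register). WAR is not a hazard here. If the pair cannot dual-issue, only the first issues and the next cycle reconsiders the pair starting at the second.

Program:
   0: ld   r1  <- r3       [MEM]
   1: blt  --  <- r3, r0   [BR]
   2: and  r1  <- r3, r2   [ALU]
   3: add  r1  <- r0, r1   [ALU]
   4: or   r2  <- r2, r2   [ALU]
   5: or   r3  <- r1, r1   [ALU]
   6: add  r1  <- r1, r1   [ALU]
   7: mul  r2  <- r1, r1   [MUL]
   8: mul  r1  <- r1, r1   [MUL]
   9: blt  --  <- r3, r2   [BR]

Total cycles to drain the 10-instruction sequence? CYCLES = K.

  cy0 -> i0&i1 (ld;blt) 2-wide
  cy1 -> i2 (and) RAW+WAW r1
  cy2 -> i3&i4 (add;or) 2-wide
  cy3 -> i5&i6 (or;add) 2-wide
  cy4 -> i7 (mul) no-port MUL/MUL
  cy5 -> i8&i9 (mul;blt) 2-wide

CYCLES = 6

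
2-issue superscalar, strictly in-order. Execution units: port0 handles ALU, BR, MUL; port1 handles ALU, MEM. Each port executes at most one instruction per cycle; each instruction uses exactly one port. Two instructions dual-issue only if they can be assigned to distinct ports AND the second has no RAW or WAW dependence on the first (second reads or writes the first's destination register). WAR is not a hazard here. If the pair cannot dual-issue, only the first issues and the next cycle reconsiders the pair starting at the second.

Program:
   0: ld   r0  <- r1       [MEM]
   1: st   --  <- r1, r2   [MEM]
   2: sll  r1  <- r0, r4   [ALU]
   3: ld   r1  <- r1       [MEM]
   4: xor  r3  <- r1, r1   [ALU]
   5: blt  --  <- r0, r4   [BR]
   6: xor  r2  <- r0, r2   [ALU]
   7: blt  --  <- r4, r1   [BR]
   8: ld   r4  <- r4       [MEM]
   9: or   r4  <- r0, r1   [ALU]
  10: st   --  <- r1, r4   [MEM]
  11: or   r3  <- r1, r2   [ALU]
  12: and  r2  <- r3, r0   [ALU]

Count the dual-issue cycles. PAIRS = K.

  cy0 -> i0 (ld) no-port MEM/MEM
  cy1 -> i1&i2 (st sll) 2-wide
  cy2 -> i3 (ld) RAW r1
  cy3 -> i4&i5 (xor blt) 2-wide
  cy4 -> i6&i7 (xor blt) 2-wide
  cy5 -> i8 (ld) WAW r4
  cy6 -> i9 (or) RAW r4
  cy7 -> i10&i11 (st or) 2-wide
  cy8 -> i12 (and) tail

PAIRS = 4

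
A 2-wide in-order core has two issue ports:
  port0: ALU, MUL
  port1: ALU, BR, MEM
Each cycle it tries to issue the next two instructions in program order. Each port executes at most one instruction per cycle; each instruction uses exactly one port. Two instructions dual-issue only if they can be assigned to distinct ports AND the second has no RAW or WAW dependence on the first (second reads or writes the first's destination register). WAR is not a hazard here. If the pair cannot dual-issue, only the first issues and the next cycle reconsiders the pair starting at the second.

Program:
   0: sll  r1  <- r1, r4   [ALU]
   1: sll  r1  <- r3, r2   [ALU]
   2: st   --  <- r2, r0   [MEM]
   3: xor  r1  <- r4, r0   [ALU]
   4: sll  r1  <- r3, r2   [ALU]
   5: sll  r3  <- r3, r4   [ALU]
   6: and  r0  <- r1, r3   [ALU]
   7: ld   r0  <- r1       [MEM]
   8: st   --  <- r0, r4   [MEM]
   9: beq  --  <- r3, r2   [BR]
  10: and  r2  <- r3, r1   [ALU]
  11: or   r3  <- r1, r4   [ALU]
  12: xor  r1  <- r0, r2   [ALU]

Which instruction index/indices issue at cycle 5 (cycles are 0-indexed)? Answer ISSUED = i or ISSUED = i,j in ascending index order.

  cy0 -> i0 (sll) WAW r1
  cy1 -> i1&i2 (sll+st) 2-wide
  cy2 -> i3 (xor) WAW r1
  cy3 -> i4&i5 (sll+sll) 2-wide
  cy4 -> i6 (and) WAW r0
  cy5 -> i7 (ld) no-port MEM/MEM
  cy6 -> i8 (st) no-port MEM/BR
  cy7 -> i9&i10 (beq+and) 2-wide
  cy8 -> i11&i12 (or+xor) 2-wide

ISSUED = 7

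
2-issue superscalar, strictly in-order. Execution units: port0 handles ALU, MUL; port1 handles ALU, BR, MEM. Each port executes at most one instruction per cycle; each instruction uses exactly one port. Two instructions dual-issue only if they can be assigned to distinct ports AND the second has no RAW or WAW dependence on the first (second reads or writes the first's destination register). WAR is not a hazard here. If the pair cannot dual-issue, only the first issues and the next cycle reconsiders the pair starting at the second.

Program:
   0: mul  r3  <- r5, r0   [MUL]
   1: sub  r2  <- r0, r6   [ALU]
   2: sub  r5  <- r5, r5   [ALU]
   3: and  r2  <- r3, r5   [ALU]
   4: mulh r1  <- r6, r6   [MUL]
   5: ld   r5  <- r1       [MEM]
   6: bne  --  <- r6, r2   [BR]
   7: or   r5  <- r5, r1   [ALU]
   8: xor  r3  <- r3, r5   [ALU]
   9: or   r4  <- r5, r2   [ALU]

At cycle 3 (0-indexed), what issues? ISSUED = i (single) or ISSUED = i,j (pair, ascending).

#0 head=0: mul+sub i0,i1 pair
#1 head=2: sub i2 RAW r5
#2 head=3: and+mulh i3,i4 pair
#3 head=5: ld i5 no-port MEM/BR
#4 head=6: bne+or i6,i7 pair
#5 head=8: xor+or i8,i9 pair

ISSUED = 5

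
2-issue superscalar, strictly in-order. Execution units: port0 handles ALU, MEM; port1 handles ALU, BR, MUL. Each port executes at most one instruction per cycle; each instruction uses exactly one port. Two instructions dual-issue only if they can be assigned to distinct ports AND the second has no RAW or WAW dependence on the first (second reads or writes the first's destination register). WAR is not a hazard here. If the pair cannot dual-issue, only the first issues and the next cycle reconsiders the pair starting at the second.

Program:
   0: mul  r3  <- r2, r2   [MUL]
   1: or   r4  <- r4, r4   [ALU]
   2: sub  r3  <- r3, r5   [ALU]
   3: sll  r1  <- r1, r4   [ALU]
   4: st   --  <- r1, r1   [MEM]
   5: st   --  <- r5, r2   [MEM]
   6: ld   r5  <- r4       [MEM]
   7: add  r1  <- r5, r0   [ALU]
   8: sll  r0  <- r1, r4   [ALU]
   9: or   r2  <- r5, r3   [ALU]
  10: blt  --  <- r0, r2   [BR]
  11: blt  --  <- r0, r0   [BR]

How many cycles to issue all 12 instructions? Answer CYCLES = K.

  cy0 -> i0,i1 (mul.MUL/or.ALU) pair
  cy1 -> i2,i3 (sub.ALU/sll.ALU) pair
  cy2 -> i4 (st.MEM) no-port MEM/MEM
  cy3 -> i5 (st.MEM) no-port MEM/MEM
  cy4 -> i6 (ld.MEM) RAW r5
  cy5 -> i7 (add.ALU) RAW r1
  cy6 -> i8,i9 (sll.ALU/or.ALU) pair
  cy7 -> i10 (blt.BR) no-port BR/BR
  cy8 -> i11 (blt.BR) tail

CYCLES = 9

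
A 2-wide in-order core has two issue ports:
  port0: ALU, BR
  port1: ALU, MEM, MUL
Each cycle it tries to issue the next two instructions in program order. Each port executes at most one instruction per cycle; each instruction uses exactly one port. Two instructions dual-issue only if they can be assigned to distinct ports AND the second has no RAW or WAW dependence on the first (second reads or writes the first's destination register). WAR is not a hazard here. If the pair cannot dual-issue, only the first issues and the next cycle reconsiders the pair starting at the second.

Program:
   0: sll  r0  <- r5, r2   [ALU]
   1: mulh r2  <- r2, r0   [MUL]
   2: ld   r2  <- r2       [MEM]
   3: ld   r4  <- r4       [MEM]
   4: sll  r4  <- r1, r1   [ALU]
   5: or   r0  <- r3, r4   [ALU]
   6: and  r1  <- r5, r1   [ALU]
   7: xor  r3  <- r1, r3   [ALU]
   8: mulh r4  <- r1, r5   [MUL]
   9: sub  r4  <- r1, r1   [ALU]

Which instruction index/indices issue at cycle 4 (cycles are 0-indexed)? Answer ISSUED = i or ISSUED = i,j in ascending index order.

ISSUED = 4

#0 head=0: sll.ALU i0 RAW r0
#1 head=1: mulh.MUL i1 no-port MUL/MEM
#2 head=2: ld.MEM i2 no-port MEM/MEM
#3 head=3: ld.MEM i3 WAW r4
#4 head=4: sll.ALU i4 RAW r4
#5 head=5: or.ALU+and.ALU i5&i6 dual
#6 head=7: xor.ALU+mulh.MUL i7&i8 dual
#7 head=9: sub.ALU i9 tail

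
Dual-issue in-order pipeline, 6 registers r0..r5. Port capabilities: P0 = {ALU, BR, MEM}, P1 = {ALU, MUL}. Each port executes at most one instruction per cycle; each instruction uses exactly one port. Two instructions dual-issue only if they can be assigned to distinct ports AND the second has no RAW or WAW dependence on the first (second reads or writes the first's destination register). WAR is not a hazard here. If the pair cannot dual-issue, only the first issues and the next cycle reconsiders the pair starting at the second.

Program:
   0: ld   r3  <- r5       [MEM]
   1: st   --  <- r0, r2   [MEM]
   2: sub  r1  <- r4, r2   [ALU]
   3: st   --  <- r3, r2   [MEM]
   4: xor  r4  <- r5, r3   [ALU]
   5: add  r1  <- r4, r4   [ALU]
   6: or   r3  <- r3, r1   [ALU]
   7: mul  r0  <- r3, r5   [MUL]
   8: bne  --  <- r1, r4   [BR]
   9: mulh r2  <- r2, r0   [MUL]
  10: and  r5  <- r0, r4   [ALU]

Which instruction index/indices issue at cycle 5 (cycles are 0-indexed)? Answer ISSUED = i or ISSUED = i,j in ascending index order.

0. ld.MEM @i0  | no-port MEM/MEM
1. st.MEM;sub.ALU @i1&i2  | 2-wide
2. st.MEM;xor.ALU @i3&i4  | 2-wide
3. add.ALU @i5  | RAW r1
4. or.ALU @i6  | RAW r3
5. mul.MUL;bne.BR @i7&i8  | 2-wide
6. mulh.MUL;and.ALU @i9&i10  | 2-wide

ISSUED = 7,8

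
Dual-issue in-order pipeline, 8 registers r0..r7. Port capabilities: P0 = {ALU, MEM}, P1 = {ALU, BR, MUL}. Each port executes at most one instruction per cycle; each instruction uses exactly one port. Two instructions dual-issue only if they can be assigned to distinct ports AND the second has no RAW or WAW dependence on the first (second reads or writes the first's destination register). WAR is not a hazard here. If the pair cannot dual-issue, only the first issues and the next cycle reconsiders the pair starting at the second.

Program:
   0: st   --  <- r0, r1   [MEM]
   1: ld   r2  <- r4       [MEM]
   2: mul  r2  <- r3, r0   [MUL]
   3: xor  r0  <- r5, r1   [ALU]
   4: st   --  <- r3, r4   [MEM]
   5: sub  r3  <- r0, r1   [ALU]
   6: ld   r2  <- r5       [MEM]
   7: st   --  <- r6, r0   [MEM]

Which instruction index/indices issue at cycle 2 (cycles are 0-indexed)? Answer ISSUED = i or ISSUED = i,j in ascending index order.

#0 head=0: st i0 no-port MEM/MEM
#1 head=1: ld i1 WAW r2
#2 head=2: mul+xor i2,i3 pair
#3 head=4: st+sub i4,i5 pair
#4 head=6: ld i6 no-port MEM/MEM
#5 head=7: st i7 tail

ISSUED = 2,3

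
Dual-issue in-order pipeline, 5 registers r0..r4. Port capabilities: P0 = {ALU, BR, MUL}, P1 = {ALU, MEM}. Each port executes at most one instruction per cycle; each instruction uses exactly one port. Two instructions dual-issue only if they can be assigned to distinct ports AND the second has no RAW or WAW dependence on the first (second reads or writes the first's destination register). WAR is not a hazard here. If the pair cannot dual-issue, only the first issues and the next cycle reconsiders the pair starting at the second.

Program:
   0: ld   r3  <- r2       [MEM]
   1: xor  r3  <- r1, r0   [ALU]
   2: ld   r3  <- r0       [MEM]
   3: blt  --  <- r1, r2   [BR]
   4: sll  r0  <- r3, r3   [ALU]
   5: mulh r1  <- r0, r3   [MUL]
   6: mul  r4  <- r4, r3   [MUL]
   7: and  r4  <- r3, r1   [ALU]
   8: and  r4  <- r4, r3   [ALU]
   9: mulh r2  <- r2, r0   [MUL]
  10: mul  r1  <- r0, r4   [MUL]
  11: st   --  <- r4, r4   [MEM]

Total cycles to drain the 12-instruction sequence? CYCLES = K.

  cy0 -> i0 (ld.MEM) WAW r3
  cy1 -> i1 (xor.ALU) WAW r3
  cy2 -> i2+i3 (ld.MEM+blt.BR) 2-wide
  cy3 -> i4 (sll.ALU) RAW r0
  cy4 -> i5 (mulh.MUL) no-port MUL/MUL
  cy5 -> i6 (mul.MUL) WAW r4
  cy6 -> i7 (and.ALU) RAW+WAW r4
  cy7 -> i8+i9 (and.ALU+mulh.MUL) 2-wide
  cy8 -> i10+i11 (mul.MUL+st.MEM) 2-wide

CYCLES = 9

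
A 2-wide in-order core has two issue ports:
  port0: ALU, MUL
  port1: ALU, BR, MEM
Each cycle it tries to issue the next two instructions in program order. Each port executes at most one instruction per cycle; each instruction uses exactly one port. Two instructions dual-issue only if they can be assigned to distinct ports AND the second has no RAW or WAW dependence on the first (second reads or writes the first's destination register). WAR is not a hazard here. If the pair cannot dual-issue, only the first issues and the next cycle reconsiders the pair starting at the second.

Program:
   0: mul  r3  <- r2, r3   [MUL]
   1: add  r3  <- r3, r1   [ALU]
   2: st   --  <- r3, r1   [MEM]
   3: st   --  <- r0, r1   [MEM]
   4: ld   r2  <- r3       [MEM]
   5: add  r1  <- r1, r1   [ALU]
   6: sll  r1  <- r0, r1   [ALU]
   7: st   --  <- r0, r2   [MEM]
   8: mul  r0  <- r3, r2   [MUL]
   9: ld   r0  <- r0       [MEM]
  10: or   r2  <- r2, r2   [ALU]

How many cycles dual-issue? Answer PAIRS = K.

  cy0 -> i0 (mul.MUL) RAW+WAW r3
  cy1 -> i1 (add.ALU) RAW r3
  cy2 -> i2 (st.MEM) no-port MEM/MEM
  cy3 -> i3 (st.MEM) no-port MEM/MEM
  cy4 -> i4/i5 (ld.MEM+add.ALU) 2-wide
  cy5 -> i6/i7 (sll.ALU+st.MEM) 2-wide
  cy6 -> i8 (mul.MUL) RAW+WAW r0
  cy7 -> i9/i10 (ld.MEM+or.ALU) 2-wide

PAIRS = 3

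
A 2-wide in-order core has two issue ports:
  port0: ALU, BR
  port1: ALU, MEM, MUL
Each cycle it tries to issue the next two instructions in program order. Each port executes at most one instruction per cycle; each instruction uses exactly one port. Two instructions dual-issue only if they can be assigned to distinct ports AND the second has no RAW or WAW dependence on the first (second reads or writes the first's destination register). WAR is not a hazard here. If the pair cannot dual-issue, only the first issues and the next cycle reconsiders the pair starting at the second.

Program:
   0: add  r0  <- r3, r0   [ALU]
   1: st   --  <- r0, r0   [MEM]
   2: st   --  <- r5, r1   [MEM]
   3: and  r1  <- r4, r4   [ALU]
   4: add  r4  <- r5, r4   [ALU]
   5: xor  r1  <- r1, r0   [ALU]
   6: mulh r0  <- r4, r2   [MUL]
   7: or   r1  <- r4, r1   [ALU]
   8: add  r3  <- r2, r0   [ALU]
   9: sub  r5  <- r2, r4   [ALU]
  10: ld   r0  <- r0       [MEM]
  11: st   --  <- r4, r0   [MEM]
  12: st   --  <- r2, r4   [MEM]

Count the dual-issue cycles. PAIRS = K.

  cy0 -> i0 (add.ALU) RAW r0
  cy1 -> i1 (st.MEM) no-port MEM/MEM
  cy2 -> i2,i3 (st.MEM+and.ALU) pair
  cy3 -> i4,i5 (add.ALU+xor.ALU) pair
  cy4 -> i6,i7 (mulh.MUL+or.ALU) pair
  cy5 -> i8,i9 (add.ALU+sub.ALU) pair
  cy6 -> i10 (ld.MEM) no-port MEM/MEM
  cy7 -> i11 (st.MEM) no-port MEM/MEM
  cy8 -> i12 (st.MEM) tail

PAIRS = 4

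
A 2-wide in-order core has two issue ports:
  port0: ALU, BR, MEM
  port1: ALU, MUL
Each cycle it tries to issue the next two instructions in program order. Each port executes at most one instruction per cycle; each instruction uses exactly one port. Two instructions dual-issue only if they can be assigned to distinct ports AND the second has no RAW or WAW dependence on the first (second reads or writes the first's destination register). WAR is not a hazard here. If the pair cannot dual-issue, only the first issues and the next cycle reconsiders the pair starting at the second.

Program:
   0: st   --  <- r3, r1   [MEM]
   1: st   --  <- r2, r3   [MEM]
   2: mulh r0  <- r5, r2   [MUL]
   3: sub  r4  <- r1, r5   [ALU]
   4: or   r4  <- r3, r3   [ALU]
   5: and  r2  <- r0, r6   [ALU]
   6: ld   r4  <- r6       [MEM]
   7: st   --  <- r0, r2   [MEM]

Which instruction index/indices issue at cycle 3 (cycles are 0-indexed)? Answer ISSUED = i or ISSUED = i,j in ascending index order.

#0 head=0: st.MEM i0 no-port MEM/MEM
#1 head=1: st.MEM mulh.MUL i1/i2 dual
#2 head=3: sub.ALU i3 WAW r4
#3 head=4: or.ALU and.ALU i4/i5 dual
#4 head=6: ld.MEM i6 no-port MEM/MEM
#5 head=7: st.MEM i7 tail

ISSUED = 4,5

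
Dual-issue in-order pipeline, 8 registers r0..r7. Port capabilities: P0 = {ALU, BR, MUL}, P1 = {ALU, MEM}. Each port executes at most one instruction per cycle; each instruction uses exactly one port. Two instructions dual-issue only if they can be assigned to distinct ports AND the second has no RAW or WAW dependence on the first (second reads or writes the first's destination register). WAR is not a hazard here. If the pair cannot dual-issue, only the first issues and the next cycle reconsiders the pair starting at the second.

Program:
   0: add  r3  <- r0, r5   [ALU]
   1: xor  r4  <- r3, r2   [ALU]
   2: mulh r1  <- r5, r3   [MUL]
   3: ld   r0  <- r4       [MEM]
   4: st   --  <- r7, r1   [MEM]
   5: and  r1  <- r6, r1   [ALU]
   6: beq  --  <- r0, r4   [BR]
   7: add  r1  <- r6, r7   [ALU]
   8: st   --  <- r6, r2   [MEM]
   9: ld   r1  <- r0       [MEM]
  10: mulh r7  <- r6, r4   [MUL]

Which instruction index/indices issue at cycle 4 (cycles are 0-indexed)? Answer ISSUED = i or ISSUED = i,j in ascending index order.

c0: i0 add.ALU  RAW r3
c1: i1&i2 xor.ALU/mulh.MUL  2-wide
c2: i3 ld.MEM  no-port MEM/MEM
c3: i4&i5 st.MEM/and.ALU  2-wide
c4: i6&i7 beq.BR/add.ALU  2-wide
c5: i8 st.MEM  no-port MEM/MEM
c6: i9&i10 ld.MEM/mulh.MUL  2-wide

ISSUED = 6,7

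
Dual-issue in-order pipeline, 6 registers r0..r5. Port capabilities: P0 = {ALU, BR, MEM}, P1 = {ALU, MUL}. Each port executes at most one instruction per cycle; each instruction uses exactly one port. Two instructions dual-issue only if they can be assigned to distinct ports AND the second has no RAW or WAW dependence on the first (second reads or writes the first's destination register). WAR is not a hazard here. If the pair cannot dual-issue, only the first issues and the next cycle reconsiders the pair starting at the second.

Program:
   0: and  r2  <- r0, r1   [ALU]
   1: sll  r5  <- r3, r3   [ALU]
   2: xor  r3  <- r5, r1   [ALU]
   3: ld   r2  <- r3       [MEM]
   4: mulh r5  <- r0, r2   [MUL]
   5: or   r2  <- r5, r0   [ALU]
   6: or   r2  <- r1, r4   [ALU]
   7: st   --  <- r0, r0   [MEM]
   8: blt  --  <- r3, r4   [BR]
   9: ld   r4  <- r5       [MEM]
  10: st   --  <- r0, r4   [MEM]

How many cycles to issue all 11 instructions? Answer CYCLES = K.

CYCLES = 9

[0] i0+i1  and.ALU/sll.ALU  -- dual
[1] i2  xor.ALU  -- RAW r3
[2] i3  ld.MEM  -- RAW r2
[3] i4  mulh.MUL  -- RAW r5
[4] i5  or.ALU  -- WAW r2
[5] i6+i7  or.ALU/st.MEM  -- dual
[6] i8  blt.BR  -- no-port BR/MEM
[7] i9  ld.MEM  -- no-port MEM/MEM
[8] i10  st.MEM  -- tail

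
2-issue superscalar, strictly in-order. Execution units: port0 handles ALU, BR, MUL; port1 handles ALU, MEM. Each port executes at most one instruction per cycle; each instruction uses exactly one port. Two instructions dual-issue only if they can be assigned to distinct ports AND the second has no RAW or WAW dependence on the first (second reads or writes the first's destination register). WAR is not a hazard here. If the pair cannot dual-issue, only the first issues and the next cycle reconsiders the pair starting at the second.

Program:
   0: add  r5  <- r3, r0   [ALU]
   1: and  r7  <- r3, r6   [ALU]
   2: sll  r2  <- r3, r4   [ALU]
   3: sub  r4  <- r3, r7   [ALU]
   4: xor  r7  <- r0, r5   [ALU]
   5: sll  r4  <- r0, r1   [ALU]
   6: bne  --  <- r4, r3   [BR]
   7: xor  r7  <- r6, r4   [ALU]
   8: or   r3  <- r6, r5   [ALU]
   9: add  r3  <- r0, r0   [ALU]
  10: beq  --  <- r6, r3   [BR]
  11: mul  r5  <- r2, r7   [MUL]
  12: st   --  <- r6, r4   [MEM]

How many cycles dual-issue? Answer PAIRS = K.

c0: i0+i1 add.ALU;and.ALU  2-wide
c1: i2+i3 sll.ALU;sub.ALU  2-wide
c2: i4+i5 xor.ALU;sll.ALU  2-wide
c3: i6+i7 bne.BR;xor.ALU  2-wide
c4: i8 or.ALU  WAW r3
c5: i9 add.ALU  RAW r3
c6: i10 beq.BR  no-port BR/MUL
c7: i11+i12 mul.MUL;st.MEM  2-wide

PAIRS = 5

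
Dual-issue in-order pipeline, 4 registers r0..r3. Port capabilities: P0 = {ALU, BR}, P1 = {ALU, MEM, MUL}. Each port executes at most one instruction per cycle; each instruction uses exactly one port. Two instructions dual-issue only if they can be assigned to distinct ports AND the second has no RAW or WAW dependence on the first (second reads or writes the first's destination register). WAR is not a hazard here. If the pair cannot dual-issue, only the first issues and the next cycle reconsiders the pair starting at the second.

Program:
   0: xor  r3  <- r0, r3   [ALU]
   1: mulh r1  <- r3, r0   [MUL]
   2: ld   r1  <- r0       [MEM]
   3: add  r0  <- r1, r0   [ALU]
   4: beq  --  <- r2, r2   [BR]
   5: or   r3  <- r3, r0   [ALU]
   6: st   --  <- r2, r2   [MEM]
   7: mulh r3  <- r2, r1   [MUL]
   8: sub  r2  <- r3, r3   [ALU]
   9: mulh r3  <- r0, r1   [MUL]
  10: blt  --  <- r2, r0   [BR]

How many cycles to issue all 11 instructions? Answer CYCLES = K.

CYCLES = 8

  cy0 -> i0 (xor) RAW r3
  cy1 -> i1 (mulh) no-port MUL/MEM
  cy2 -> i2 (ld) RAW r1
  cy3 -> i3/i4 (add beq) dual
  cy4 -> i5/i6 (or st) dual
  cy5 -> i7 (mulh) RAW r3
  cy6 -> i8/i9 (sub mulh) dual
  cy7 -> i10 (blt) tail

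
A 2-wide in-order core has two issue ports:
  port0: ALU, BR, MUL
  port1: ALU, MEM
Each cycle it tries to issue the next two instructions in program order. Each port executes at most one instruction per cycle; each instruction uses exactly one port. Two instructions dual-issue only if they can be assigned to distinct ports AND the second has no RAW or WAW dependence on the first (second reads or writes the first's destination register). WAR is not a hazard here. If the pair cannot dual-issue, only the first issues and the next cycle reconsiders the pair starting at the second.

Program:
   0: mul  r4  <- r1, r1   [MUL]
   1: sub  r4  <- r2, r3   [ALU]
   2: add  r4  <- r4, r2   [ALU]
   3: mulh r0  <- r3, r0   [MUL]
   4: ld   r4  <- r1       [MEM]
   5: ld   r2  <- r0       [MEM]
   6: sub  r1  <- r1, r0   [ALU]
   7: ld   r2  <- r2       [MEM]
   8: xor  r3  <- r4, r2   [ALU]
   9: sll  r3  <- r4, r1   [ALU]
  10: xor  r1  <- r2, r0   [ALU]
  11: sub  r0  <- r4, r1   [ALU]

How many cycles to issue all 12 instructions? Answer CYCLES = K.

CYCLES = 9

  cy0 -> i0 (mul.MUL) WAW r4
  cy1 -> i1 (sub.ALU) RAW+WAW r4
  cy2 -> i2+i3 (add.ALU;mulh.MUL) dual
  cy3 -> i4 (ld.MEM) no-port MEM/MEM
  cy4 -> i5+i6 (ld.MEM;sub.ALU) dual
  cy5 -> i7 (ld.MEM) RAW r2
  cy6 -> i8 (xor.ALU) WAW r3
  cy7 -> i9+i10 (sll.ALU;xor.ALU) dual
  cy8 -> i11 (sub.ALU) tail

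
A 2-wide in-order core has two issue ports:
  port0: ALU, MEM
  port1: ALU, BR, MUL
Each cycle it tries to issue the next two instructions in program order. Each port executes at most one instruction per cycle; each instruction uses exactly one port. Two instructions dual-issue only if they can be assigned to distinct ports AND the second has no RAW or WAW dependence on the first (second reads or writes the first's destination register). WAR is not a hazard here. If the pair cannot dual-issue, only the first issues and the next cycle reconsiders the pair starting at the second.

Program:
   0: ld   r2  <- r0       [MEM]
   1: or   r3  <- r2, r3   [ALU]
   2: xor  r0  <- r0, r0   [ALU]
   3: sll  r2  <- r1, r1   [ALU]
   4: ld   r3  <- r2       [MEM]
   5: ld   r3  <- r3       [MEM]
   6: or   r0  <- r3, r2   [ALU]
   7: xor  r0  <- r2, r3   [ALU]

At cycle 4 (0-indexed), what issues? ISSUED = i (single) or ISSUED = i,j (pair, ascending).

[0] i0  ld  -- RAW r2
[1] i1,i2  or/xor  -- 2-wide
[2] i3  sll  -- RAW r2
[3] i4  ld  -- no-port MEM/MEM
[4] i5  ld  -- RAW r3
[5] i6  or  -- WAW r0
[6] i7  xor  -- tail

ISSUED = 5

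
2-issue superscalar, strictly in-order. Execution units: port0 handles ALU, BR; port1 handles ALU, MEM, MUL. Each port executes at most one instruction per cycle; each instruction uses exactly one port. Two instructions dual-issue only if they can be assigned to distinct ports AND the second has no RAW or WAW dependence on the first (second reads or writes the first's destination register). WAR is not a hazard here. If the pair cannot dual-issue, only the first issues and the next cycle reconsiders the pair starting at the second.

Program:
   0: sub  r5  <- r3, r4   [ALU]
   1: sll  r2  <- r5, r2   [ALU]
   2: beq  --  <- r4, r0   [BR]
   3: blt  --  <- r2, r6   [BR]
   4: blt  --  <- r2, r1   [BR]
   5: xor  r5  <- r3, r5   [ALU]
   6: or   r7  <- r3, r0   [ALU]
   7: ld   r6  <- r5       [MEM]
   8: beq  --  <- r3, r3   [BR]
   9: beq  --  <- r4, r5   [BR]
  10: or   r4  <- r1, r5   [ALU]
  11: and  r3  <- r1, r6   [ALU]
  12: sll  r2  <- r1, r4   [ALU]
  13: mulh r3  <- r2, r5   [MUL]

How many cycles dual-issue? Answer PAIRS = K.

  cy0 -> i0 (sub) RAW r5
  cy1 -> i1+i2 (sll+beq) pair
  cy2 -> i3 (blt) no-port BR/BR
  cy3 -> i4+i5 (blt+xor) pair
  cy4 -> i6+i7 (or+ld) pair
  cy5 -> i8 (beq) no-port BR/BR
  cy6 -> i9+i10 (beq+or) pair
  cy7 -> i11+i12 (and+sll) pair
  cy8 -> i13 (mulh) tail

PAIRS = 5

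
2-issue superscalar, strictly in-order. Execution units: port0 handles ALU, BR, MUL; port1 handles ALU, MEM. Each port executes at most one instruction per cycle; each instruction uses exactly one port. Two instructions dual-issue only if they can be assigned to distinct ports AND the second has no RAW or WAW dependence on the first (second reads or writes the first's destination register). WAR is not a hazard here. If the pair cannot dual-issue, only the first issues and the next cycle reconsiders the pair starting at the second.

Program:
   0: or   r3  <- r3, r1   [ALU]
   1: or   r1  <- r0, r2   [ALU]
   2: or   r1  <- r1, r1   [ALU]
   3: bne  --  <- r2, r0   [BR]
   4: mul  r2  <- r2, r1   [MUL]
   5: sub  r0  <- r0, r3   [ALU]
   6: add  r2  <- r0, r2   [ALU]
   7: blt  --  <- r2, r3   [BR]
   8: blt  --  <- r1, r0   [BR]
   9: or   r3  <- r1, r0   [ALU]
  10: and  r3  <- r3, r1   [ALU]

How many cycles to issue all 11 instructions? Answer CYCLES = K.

CYCLES = 7

t=0 i0&i1:or or ; 2-wide
t=1 i2&i3:or bne ; 2-wide
t=2 i4&i5:mul sub ; 2-wide
t=3 i6:add ; RAW r2
t=4 i7:blt ; no-port BR/BR
t=5 i8&i9:blt or ; 2-wide
t=6 i10:and ; tail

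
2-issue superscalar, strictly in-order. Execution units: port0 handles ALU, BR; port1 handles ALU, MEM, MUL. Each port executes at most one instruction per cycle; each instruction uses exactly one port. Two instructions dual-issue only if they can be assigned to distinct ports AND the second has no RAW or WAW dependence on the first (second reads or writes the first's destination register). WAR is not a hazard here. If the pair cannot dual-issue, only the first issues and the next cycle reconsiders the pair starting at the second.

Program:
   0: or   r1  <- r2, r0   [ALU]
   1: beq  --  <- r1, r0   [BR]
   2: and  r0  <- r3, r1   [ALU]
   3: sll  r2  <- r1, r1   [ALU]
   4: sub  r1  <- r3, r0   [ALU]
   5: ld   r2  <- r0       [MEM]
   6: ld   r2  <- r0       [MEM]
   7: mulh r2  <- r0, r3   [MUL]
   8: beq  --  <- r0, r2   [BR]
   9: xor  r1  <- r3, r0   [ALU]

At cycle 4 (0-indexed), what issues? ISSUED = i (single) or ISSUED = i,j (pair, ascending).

ISSUED = 6

0. or.ALU @i0  | RAW r1
1. beq.BR and.ALU @i1+i2  | dual
2. sll.ALU sub.ALU @i3+i4  | dual
3. ld.MEM @i5  | no-port MEM/MEM
4. ld.MEM @i6  | no-port MEM/MUL
5. mulh.MUL @i7  | RAW r2
6. beq.BR xor.ALU @i8+i9  | dual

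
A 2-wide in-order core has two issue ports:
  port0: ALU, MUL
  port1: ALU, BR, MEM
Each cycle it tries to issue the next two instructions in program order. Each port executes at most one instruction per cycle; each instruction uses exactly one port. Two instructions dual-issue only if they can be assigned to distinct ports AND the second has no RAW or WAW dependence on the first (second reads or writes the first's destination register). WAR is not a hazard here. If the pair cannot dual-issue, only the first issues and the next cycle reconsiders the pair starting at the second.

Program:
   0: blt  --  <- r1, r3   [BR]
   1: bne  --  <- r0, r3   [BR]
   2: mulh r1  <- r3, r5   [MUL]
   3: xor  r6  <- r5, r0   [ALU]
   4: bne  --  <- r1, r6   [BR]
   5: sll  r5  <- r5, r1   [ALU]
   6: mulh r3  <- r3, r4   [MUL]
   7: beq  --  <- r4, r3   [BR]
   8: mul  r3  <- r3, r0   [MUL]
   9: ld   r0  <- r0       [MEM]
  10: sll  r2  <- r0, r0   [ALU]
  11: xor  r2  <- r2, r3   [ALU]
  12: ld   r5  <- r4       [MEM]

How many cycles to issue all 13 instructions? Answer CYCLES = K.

t=0 i0:blt.BR ; no-port BR/BR
t=1 i1+i2:bne.BR mulh.MUL ; 2-wide
t=2 i3:xor.ALU ; RAW r6
t=3 i4+i5:bne.BR sll.ALU ; 2-wide
t=4 i6:mulh.MUL ; RAW r3
t=5 i7+i8:beq.BR mul.MUL ; 2-wide
t=6 i9:ld.MEM ; RAW r0
t=7 i10:sll.ALU ; RAW+WAW r2
t=8 i11+i12:xor.ALU ld.MEM ; 2-wide

CYCLES = 9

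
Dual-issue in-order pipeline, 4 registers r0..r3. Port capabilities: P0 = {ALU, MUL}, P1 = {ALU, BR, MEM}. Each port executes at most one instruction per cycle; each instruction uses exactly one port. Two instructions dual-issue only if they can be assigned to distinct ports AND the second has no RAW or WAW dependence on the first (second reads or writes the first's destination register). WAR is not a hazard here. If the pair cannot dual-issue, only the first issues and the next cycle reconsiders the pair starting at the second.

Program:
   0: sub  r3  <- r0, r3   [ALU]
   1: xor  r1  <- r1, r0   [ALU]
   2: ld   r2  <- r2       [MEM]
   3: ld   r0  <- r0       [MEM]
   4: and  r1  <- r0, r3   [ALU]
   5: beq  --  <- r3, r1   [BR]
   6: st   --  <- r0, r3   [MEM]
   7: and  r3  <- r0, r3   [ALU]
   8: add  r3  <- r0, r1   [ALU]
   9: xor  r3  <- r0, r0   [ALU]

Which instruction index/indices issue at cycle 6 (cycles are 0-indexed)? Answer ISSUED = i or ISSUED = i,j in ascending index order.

#0 head=0: sub.ALU/xor.ALU i0&i1 pair
#1 head=2: ld.MEM i2 no-port MEM/MEM
#2 head=3: ld.MEM i3 RAW r0
#3 head=4: and.ALU i4 RAW r1
#4 head=5: beq.BR i5 no-port BR/MEM
#5 head=6: st.MEM/and.ALU i6&i7 pair
#6 head=8: add.ALU i8 WAW r3
#7 head=9: xor.ALU i9 tail

ISSUED = 8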